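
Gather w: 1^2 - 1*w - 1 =-w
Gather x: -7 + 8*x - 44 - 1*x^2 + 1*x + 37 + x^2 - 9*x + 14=0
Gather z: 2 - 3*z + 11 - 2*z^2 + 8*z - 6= -2*z^2 + 5*z + 7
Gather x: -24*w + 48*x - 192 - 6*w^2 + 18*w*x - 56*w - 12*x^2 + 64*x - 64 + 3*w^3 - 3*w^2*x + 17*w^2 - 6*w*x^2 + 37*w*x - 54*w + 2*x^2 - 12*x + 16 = 3*w^3 + 11*w^2 - 134*w + x^2*(-6*w - 10) + x*(-3*w^2 + 55*w + 100) - 240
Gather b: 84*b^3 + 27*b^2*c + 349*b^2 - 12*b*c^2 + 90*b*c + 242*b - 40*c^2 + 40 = 84*b^3 + b^2*(27*c + 349) + b*(-12*c^2 + 90*c + 242) - 40*c^2 + 40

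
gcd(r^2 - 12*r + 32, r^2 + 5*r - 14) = 1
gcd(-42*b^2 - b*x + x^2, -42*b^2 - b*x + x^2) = -42*b^2 - b*x + x^2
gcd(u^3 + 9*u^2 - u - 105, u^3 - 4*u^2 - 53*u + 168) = u^2 + 4*u - 21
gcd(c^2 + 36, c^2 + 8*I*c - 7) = 1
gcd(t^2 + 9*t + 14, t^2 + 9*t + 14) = t^2 + 9*t + 14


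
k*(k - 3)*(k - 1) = k^3 - 4*k^2 + 3*k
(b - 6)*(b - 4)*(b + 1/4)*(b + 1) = b^4 - 35*b^3/4 + 47*b^2/4 + 55*b/2 + 6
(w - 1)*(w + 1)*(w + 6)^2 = w^4 + 12*w^3 + 35*w^2 - 12*w - 36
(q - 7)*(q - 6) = q^2 - 13*q + 42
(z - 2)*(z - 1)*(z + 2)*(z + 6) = z^4 + 5*z^3 - 10*z^2 - 20*z + 24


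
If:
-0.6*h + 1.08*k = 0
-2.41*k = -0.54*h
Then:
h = 0.00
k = 0.00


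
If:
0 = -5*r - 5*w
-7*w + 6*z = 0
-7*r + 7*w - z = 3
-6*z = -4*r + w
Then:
No Solution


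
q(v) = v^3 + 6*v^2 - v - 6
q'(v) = 3*v^2 + 12*v - 1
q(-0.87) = -1.25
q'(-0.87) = -9.17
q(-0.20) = -5.57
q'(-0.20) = -3.28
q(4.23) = 172.81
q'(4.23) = 103.44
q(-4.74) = 27.05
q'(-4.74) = 9.52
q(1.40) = 7.10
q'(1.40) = 21.68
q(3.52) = 108.44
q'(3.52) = 78.41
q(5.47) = 331.72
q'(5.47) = 154.40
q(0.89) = -1.43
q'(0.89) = 12.06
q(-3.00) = 24.00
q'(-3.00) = -10.00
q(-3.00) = 24.00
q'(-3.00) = -10.00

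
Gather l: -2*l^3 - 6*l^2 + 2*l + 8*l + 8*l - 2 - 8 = -2*l^3 - 6*l^2 + 18*l - 10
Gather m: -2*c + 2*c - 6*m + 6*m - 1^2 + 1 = 0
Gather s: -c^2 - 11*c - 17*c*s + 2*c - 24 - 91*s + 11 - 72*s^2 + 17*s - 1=-c^2 - 9*c - 72*s^2 + s*(-17*c - 74) - 14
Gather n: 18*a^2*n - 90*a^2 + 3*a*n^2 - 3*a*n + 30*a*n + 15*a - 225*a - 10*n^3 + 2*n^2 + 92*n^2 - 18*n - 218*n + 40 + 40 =-90*a^2 - 210*a - 10*n^3 + n^2*(3*a + 94) + n*(18*a^2 + 27*a - 236) + 80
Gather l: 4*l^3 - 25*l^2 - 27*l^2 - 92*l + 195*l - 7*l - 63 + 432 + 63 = 4*l^3 - 52*l^2 + 96*l + 432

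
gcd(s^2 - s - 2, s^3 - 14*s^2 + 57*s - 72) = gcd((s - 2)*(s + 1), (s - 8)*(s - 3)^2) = 1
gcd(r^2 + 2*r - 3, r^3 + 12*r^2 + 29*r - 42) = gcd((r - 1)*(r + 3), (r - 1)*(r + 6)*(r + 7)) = r - 1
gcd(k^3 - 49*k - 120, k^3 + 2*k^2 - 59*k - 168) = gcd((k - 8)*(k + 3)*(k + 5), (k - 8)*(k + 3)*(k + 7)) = k^2 - 5*k - 24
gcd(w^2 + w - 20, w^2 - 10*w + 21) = 1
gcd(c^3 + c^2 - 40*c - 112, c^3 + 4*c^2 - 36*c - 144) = c + 4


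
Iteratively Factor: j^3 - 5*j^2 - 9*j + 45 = (j + 3)*(j^2 - 8*j + 15) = (j - 3)*(j + 3)*(j - 5)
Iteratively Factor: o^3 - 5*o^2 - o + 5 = (o - 5)*(o^2 - 1) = (o - 5)*(o - 1)*(o + 1)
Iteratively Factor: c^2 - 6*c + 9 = (c - 3)*(c - 3)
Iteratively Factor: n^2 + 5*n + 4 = (n + 1)*(n + 4)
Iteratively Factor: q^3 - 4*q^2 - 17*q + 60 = (q + 4)*(q^2 - 8*q + 15) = (q - 3)*(q + 4)*(q - 5)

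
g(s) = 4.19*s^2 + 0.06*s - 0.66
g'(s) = 8.38*s + 0.06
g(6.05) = 153.07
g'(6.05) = 50.76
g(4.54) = 85.98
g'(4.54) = 38.11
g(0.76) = 1.81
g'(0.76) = 6.43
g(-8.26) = 284.72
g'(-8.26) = -69.16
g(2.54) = 26.52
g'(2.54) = 21.35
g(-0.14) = -0.59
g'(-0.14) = -1.11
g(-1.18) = 5.10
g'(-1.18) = -9.83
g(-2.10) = 17.69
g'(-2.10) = -17.54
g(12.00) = 603.42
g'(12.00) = 100.62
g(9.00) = 339.27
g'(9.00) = 75.48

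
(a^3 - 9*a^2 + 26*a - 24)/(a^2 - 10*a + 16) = (a^2 - 7*a + 12)/(a - 8)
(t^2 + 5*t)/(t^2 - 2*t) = (t + 5)/(t - 2)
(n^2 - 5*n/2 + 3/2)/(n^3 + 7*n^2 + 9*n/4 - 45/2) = 2*(n - 1)/(2*n^2 + 17*n + 30)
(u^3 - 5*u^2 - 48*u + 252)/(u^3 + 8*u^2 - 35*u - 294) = (u - 6)/(u + 7)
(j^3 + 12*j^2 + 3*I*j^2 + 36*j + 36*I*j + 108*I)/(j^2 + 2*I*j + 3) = (j^2 + 12*j + 36)/(j - I)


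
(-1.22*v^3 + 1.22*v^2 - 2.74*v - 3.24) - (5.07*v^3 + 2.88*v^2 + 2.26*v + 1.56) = -6.29*v^3 - 1.66*v^2 - 5.0*v - 4.8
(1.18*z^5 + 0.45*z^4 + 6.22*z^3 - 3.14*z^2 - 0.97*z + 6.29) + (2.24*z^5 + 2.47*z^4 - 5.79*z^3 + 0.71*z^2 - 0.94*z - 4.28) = 3.42*z^5 + 2.92*z^4 + 0.43*z^3 - 2.43*z^2 - 1.91*z + 2.01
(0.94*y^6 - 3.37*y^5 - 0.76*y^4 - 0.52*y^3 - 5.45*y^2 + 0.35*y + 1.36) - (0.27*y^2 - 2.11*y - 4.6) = 0.94*y^6 - 3.37*y^5 - 0.76*y^4 - 0.52*y^3 - 5.72*y^2 + 2.46*y + 5.96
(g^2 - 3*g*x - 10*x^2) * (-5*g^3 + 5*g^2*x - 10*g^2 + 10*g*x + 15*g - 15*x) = -5*g^5 + 20*g^4*x - 10*g^4 + 35*g^3*x^2 + 40*g^3*x + 15*g^3 - 50*g^2*x^3 + 70*g^2*x^2 - 60*g^2*x - 100*g*x^3 - 105*g*x^2 + 150*x^3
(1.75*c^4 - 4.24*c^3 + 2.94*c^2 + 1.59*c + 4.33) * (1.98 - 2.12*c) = -3.71*c^5 + 12.4538*c^4 - 14.628*c^3 + 2.4504*c^2 - 6.0314*c + 8.5734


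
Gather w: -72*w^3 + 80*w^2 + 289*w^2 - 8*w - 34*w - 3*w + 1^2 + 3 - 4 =-72*w^3 + 369*w^2 - 45*w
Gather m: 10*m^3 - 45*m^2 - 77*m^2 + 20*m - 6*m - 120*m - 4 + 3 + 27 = 10*m^3 - 122*m^2 - 106*m + 26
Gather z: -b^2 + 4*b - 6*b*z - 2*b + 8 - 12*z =-b^2 + 2*b + z*(-6*b - 12) + 8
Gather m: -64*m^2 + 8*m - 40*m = -64*m^2 - 32*m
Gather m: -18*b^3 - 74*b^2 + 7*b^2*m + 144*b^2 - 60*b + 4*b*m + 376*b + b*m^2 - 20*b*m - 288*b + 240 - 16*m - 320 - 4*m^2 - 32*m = -18*b^3 + 70*b^2 + 28*b + m^2*(b - 4) + m*(7*b^2 - 16*b - 48) - 80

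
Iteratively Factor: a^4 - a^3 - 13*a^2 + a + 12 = (a - 4)*(a^3 + 3*a^2 - a - 3) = (a - 4)*(a - 1)*(a^2 + 4*a + 3) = (a - 4)*(a - 1)*(a + 1)*(a + 3)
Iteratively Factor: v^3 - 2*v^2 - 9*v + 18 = (v - 3)*(v^2 + v - 6) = (v - 3)*(v - 2)*(v + 3)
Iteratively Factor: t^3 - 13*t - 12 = (t + 1)*(t^2 - t - 12) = (t - 4)*(t + 1)*(t + 3)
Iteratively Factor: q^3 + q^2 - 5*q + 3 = (q - 1)*(q^2 + 2*q - 3) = (q - 1)*(q + 3)*(q - 1)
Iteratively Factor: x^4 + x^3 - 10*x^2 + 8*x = (x - 2)*(x^3 + 3*x^2 - 4*x) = (x - 2)*(x + 4)*(x^2 - x) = x*(x - 2)*(x + 4)*(x - 1)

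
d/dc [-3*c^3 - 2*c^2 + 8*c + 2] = -9*c^2 - 4*c + 8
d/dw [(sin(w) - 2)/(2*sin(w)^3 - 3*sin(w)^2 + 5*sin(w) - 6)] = (-4*sin(w)^3 + 15*sin(w)^2 - 12*sin(w) + 4)*cos(w)/(2*sin(w)^3 - 3*sin(w)^2 + 5*sin(w) - 6)^2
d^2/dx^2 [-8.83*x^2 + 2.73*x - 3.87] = -17.6600000000000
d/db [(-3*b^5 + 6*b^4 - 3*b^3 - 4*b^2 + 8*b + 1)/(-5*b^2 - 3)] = (45*b^6 - 60*b^5 + 60*b^4 - 72*b^3 + 67*b^2 + 34*b - 24)/(25*b^4 + 30*b^2 + 9)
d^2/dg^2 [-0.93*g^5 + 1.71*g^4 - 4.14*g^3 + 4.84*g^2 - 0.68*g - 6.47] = -18.6*g^3 + 20.52*g^2 - 24.84*g + 9.68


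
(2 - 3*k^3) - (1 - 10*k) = -3*k^3 + 10*k + 1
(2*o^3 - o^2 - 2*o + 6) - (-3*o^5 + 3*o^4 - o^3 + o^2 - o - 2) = 3*o^5 - 3*o^4 + 3*o^3 - 2*o^2 - o + 8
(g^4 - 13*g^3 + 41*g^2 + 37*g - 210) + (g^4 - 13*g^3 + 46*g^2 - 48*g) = 2*g^4 - 26*g^3 + 87*g^2 - 11*g - 210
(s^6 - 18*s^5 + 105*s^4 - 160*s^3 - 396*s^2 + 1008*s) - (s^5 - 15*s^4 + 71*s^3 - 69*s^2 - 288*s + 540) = s^6 - 19*s^5 + 120*s^4 - 231*s^3 - 327*s^2 + 1296*s - 540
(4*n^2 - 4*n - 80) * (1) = 4*n^2 - 4*n - 80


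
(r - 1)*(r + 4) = r^2 + 3*r - 4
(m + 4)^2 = m^2 + 8*m + 16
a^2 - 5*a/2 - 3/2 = (a - 3)*(a + 1/2)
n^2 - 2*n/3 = n*(n - 2/3)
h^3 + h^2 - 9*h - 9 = (h - 3)*(h + 1)*(h + 3)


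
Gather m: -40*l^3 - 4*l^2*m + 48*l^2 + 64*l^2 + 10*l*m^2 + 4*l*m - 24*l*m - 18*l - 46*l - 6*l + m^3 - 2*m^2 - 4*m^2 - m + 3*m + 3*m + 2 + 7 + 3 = -40*l^3 + 112*l^2 - 70*l + m^3 + m^2*(10*l - 6) + m*(-4*l^2 - 20*l + 5) + 12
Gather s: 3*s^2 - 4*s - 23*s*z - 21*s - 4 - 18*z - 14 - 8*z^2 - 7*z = 3*s^2 + s*(-23*z - 25) - 8*z^2 - 25*z - 18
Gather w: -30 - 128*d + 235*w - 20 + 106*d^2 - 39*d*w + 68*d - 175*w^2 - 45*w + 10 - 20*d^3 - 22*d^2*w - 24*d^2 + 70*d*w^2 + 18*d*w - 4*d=-20*d^3 + 82*d^2 - 64*d + w^2*(70*d - 175) + w*(-22*d^2 - 21*d + 190) - 40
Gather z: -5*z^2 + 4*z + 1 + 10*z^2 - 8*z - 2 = 5*z^2 - 4*z - 1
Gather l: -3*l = -3*l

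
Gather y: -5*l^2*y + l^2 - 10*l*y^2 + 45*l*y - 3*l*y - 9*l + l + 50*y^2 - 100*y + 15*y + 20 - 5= l^2 - 8*l + y^2*(50 - 10*l) + y*(-5*l^2 + 42*l - 85) + 15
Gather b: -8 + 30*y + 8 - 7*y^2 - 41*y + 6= -7*y^2 - 11*y + 6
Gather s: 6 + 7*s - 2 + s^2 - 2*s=s^2 + 5*s + 4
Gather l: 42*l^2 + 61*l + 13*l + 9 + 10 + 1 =42*l^2 + 74*l + 20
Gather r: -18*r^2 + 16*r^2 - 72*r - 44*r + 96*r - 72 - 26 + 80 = -2*r^2 - 20*r - 18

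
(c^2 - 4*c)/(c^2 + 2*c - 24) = c/(c + 6)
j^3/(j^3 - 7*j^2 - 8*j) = j^2/(j^2 - 7*j - 8)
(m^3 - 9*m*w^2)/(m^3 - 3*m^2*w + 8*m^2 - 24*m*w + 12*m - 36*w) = m*(m + 3*w)/(m^2 + 8*m + 12)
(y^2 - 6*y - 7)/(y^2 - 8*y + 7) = (y + 1)/(y - 1)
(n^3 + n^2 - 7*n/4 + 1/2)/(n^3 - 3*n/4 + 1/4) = (n + 2)/(n + 1)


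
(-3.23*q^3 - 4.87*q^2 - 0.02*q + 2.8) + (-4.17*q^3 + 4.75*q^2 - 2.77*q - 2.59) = -7.4*q^3 - 0.12*q^2 - 2.79*q + 0.21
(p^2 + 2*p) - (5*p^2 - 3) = -4*p^2 + 2*p + 3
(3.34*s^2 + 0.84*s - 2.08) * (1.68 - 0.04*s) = -0.1336*s^3 + 5.5776*s^2 + 1.4944*s - 3.4944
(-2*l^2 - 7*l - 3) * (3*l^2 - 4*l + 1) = -6*l^4 - 13*l^3 + 17*l^2 + 5*l - 3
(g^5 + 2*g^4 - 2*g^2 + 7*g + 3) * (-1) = -g^5 - 2*g^4 + 2*g^2 - 7*g - 3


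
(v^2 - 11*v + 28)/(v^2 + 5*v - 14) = (v^2 - 11*v + 28)/(v^2 + 5*v - 14)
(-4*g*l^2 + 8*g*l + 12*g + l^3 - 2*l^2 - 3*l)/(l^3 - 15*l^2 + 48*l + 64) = (-4*g*l + 12*g + l^2 - 3*l)/(l^2 - 16*l + 64)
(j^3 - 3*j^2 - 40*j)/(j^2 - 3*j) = (j^2 - 3*j - 40)/(j - 3)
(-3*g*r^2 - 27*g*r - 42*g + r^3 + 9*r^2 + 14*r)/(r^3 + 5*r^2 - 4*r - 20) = (-3*g*r - 21*g + r^2 + 7*r)/(r^2 + 3*r - 10)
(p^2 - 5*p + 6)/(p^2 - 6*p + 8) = (p - 3)/(p - 4)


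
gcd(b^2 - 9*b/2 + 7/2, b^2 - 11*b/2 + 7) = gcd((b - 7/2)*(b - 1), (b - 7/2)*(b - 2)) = b - 7/2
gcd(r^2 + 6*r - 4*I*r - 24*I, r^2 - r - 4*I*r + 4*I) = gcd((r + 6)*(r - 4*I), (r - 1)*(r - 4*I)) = r - 4*I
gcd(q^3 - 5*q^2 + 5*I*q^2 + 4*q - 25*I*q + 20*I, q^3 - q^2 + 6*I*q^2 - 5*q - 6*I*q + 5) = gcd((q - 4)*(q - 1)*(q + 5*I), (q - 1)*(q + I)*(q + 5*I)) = q^2 + q*(-1 + 5*I) - 5*I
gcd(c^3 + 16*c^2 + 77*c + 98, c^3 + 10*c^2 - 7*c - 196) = c^2 + 14*c + 49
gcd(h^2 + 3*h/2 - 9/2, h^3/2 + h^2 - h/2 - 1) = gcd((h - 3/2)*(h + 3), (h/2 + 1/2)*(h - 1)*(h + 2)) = 1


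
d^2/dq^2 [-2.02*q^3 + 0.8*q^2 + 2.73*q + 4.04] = 1.6 - 12.12*q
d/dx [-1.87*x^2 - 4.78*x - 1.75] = -3.74*x - 4.78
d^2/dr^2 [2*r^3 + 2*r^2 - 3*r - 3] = 12*r + 4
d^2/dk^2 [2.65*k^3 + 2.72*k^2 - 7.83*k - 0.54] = 15.9*k + 5.44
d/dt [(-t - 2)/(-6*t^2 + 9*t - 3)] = (-2*t^2 - 8*t + 7)/(3*(4*t^4 - 12*t^3 + 13*t^2 - 6*t + 1))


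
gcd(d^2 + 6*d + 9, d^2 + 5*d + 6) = d + 3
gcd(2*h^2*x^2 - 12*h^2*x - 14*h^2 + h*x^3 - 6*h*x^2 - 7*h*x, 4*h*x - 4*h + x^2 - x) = 1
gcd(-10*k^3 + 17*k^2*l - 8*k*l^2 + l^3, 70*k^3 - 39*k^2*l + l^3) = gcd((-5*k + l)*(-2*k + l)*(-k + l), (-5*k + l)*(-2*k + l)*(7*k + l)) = 10*k^2 - 7*k*l + l^2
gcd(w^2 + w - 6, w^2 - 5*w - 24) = w + 3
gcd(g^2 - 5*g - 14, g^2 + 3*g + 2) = g + 2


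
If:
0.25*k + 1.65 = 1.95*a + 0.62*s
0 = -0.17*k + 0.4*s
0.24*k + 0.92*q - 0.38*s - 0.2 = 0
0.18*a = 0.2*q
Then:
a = 0.89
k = -6.88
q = 0.80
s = -2.92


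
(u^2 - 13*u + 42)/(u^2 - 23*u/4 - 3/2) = 4*(u - 7)/(4*u + 1)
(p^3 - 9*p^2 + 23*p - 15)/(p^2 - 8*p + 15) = p - 1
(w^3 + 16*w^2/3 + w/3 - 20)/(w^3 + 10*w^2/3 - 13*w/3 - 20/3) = (w + 3)/(w + 1)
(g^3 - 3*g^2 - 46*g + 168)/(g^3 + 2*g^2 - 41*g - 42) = (g - 4)/(g + 1)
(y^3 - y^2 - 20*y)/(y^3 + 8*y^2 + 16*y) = (y - 5)/(y + 4)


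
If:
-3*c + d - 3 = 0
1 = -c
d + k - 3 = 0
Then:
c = -1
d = 0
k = 3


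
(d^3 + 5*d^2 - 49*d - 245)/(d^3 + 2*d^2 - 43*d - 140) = (d + 7)/(d + 4)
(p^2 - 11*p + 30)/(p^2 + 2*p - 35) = (p - 6)/(p + 7)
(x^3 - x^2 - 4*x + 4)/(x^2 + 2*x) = x - 3 + 2/x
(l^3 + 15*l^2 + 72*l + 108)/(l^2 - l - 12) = (l^2 + 12*l + 36)/(l - 4)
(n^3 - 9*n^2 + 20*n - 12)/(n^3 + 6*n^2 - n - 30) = (n^2 - 7*n + 6)/(n^2 + 8*n + 15)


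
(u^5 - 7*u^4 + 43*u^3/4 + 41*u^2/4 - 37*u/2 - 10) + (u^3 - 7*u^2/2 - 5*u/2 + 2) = u^5 - 7*u^4 + 47*u^3/4 + 27*u^2/4 - 21*u - 8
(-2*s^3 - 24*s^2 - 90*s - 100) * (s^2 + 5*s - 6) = -2*s^5 - 34*s^4 - 198*s^3 - 406*s^2 + 40*s + 600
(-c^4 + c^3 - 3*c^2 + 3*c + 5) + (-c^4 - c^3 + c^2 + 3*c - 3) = -2*c^4 - 2*c^2 + 6*c + 2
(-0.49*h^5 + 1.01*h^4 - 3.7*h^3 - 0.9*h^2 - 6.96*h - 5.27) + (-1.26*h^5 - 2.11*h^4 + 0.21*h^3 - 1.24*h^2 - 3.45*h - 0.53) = -1.75*h^5 - 1.1*h^4 - 3.49*h^3 - 2.14*h^2 - 10.41*h - 5.8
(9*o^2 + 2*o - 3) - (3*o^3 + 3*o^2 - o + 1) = -3*o^3 + 6*o^2 + 3*o - 4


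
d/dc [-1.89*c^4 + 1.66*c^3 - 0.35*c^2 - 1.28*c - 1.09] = -7.56*c^3 + 4.98*c^2 - 0.7*c - 1.28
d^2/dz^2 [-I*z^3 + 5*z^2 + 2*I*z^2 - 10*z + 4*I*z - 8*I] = -6*I*z + 10 + 4*I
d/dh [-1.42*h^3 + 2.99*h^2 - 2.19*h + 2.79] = -4.26*h^2 + 5.98*h - 2.19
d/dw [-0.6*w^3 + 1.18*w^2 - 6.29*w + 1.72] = -1.8*w^2 + 2.36*w - 6.29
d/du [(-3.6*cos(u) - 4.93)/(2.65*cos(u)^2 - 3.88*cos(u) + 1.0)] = (-9.54*cos(u)^2 - 26.129*cos(u) + 22.7284)*sin(u)/(7.0225*cos(u)^4 - 20.564*cos(u)^3 + 20.3544*cos(u)^2 - 7.76*cos(u) + 1.0)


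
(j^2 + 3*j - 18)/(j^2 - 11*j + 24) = (j + 6)/(j - 8)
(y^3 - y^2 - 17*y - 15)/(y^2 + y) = y - 2 - 15/y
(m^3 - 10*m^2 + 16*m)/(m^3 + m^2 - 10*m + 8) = m*(m - 8)/(m^2 + 3*m - 4)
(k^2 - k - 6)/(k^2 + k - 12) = (k + 2)/(k + 4)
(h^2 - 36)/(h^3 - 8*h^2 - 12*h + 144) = (h + 6)/(h^2 - 2*h - 24)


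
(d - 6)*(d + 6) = d^2 - 36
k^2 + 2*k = k*(k + 2)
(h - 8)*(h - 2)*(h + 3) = h^3 - 7*h^2 - 14*h + 48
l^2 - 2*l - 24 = (l - 6)*(l + 4)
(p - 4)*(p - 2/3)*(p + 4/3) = p^3 - 10*p^2/3 - 32*p/9 + 32/9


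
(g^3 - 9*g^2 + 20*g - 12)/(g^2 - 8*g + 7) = (g^2 - 8*g + 12)/(g - 7)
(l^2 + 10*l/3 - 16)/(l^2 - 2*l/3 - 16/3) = (l + 6)/(l + 2)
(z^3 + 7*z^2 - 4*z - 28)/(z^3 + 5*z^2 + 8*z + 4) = (z^2 + 5*z - 14)/(z^2 + 3*z + 2)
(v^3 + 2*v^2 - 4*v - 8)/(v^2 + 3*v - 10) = (v^2 + 4*v + 4)/(v + 5)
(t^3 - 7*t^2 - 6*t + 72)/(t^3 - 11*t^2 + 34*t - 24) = (t + 3)/(t - 1)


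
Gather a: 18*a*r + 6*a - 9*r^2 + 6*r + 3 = a*(18*r + 6) - 9*r^2 + 6*r + 3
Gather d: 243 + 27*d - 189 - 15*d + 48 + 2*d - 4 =14*d + 98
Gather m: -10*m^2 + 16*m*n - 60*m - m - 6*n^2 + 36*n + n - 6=-10*m^2 + m*(16*n - 61) - 6*n^2 + 37*n - 6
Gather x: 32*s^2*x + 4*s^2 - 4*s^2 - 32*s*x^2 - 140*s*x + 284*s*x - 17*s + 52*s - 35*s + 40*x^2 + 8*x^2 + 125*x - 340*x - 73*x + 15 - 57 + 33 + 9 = x^2*(48 - 32*s) + x*(32*s^2 + 144*s - 288)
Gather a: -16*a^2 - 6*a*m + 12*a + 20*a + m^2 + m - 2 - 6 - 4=-16*a^2 + a*(32 - 6*m) + m^2 + m - 12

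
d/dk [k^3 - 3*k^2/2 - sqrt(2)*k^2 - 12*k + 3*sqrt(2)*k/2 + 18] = 3*k^2 - 3*k - 2*sqrt(2)*k - 12 + 3*sqrt(2)/2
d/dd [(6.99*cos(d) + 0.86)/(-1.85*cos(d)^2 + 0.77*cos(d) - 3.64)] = (-12.9315*cos(d)^2 - 3.182*cos(d) + 26.1058)*sin(d)/(3.4225*cos(d)^4 - 2.849*cos(d)^3 + 14.0609*cos(d)^2 - 5.6056*cos(d) + 13.2496)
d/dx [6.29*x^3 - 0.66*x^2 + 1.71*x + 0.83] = 18.87*x^2 - 1.32*x + 1.71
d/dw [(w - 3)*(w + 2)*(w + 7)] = 3*w^2 + 12*w - 13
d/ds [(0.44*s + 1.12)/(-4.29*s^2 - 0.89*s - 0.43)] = (1.8876*s^2 + 9.6096*s + 0.8076)/(18.4041*s^4 + 7.6362*s^3 + 4.4815*s^2 + 0.7654*s + 0.1849)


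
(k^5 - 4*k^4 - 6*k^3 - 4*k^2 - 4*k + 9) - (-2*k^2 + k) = k^5 - 4*k^4 - 6*k^3 - 2*k^2 - 5*k + 9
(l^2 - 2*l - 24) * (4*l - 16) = 4*l^3 - 24*l^2 - 64*l + 384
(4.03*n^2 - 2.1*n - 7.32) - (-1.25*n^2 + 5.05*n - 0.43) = 5.28*n^2 - 7.15*n - 6.89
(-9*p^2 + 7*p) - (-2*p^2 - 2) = -7*p^2 + 7*p + 2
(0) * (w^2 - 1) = 0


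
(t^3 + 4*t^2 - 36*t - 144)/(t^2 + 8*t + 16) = (t^2 - 36)/(t + 4)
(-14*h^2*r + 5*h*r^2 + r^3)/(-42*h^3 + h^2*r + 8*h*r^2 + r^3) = r/(3*h + r)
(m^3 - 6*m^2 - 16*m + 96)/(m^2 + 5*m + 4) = (m^2 - 10*m + 24)/(m + 1)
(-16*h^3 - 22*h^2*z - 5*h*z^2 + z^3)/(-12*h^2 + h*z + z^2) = (-16*h^3 - 22*h^2*z - 5*h*z^2 + z^3)/(-12*h^2 + h*z + z^2)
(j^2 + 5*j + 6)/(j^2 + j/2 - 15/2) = 2*(j + 2)/(2*j - 5)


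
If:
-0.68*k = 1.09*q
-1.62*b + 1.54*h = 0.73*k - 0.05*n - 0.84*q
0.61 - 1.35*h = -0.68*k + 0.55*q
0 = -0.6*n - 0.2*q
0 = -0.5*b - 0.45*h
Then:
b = 0.49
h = -0.55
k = -1.32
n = -0.27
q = 0.82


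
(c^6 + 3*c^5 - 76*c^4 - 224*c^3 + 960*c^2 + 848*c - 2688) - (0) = c^6 + 3*c^5 - 76*c^4 - 224*c^3 + 960*c^2 + 848*c - 2688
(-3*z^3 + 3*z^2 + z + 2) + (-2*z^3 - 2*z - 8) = -5*z^3 + 3*z^2 - z - 6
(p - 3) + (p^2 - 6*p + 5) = p^2 - 5*p + 2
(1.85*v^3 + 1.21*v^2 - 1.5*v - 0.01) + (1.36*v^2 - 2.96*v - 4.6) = 1.85*v^3 + 2.57*v^2 - 4.46*v - 4.61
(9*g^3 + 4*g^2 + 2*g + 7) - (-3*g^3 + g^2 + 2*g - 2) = 12*g^3 + 3*g^2 + 9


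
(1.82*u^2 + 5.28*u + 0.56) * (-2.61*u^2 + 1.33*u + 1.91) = -4.7502*u^4 - 11.3602*u^3 + 9.037*u^2 + 10.8296*u + 1.0696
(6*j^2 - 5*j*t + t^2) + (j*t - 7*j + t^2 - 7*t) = 6*j^2 - 4*j*t - 7*j + 2*t^2 - 7*t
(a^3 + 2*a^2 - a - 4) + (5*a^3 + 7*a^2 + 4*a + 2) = 6*a^3 + 9*a^2 + 3*a - 2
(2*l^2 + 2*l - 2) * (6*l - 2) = 12*l^3 + 8*l^2 - 16*l + 4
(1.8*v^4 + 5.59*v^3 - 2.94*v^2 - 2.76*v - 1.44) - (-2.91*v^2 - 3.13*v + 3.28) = 1.8*v^4 + 5.59*v^3 - 0.0299999999999998*v^2 + 0.37*v - 4.72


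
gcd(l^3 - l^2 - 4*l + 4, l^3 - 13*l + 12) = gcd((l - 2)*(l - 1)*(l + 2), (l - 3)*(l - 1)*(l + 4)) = l - 1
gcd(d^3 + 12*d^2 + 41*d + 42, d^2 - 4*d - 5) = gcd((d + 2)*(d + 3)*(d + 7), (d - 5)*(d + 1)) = 1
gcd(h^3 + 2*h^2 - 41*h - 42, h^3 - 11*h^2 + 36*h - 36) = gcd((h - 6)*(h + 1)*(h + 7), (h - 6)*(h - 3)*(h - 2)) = h - 6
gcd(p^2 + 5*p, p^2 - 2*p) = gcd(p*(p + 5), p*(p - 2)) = p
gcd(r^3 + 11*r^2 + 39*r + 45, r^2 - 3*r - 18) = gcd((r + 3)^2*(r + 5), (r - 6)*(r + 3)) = r + 3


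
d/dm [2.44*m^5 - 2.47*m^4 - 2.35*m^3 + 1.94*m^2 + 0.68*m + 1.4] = 12.2*m^4 - 9.88*m^3 - 7.05*m^2 + 3.88*m + 0.68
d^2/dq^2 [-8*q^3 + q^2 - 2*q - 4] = 2 - 48*q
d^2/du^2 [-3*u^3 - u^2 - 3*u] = -18*u - 2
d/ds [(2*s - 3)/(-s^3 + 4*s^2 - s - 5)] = (-2*s^3 + 8*s^2 - 2*s + (2*s - 3)*(3*s^2 - 8*s + 1) - 10)/(s^3 - 4*s^2 + s + 5)^2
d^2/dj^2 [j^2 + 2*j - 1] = 2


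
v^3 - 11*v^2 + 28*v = v*(v - 7)*(v - 4)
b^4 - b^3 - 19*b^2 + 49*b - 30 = (b - 3)*(b - 2)*(b - 1)*(b + 5)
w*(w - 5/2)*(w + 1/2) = w^3 - 2*w^2 - 5*w/4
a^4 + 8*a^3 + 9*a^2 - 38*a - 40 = (a - 2)*(a + 1)*(a + 4)*(a + 5)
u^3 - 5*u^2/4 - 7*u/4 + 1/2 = (u - 2)*(u - 1/4)*(u + 1)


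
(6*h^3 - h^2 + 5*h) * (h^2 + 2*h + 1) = 6*h^5 + 11*h^4 + 9*h^3 + 9*h^2 + 5*h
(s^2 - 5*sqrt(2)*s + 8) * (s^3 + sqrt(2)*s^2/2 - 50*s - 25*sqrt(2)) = s^5 - 9*sqrt(2)*s^4/2 - 47*s^3 + 229*sqrt(2)*s^2 - 150*s - 200*sqrt(2)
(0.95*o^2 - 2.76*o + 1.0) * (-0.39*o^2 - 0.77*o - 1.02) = -0.3705*o^4 + 0.3449*o^3 + 0.7662*o^2 + 2.0452*o - 1.02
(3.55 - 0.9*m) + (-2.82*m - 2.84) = 0.71 - 3.72*m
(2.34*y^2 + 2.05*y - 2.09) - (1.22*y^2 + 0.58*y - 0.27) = 1.12*y^2 + 1.47*y - 1.82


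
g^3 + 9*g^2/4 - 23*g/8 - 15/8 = (g - 5/4)*(g + 1/2)*(g + 3)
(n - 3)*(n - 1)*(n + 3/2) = n^3 - 5*n^2/2 - 3*n + 9/2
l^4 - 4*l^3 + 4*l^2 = l^2*(l - 2)^2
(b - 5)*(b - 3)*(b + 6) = b^3 - 2*b^2 - 33*b + 90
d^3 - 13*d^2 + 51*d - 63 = (d - 7)*(d - 3)^2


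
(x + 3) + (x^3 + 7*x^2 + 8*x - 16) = x^3 + 7*x^2 + 9*x - 13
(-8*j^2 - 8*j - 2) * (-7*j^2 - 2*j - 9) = 56*j^4 + 72*j^3 + 102*j^2 + 76*j + 18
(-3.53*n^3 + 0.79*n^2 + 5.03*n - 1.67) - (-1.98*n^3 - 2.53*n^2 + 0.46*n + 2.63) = -1.55*n^3 + 3.32*n^2 + 4.57*n - 4.3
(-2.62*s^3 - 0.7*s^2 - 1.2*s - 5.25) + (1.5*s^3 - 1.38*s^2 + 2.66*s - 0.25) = -1.12*s^3 - 2.08*s^2 + 1.46*s - 5.5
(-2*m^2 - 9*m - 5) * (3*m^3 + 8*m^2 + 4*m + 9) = -6*m^5 - 43*m^4 - 95*m^3 - 94*m^2 - 101*m - 45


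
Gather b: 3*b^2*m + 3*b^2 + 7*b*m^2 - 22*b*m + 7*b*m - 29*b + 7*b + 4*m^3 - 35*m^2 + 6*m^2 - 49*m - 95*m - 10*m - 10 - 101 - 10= b^2*(3*m + 3) + b*(7*m^2 - 15*m - 22) + 4*m^3 - 29*m^2 - 154*m - 121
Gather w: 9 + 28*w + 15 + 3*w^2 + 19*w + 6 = 3*w^2 + 47*w + 30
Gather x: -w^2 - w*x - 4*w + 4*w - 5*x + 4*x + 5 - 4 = -w^2 + x*(-w - 1) + 1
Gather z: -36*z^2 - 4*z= -36*z^2 - 4*z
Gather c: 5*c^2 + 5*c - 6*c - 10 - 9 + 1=5*c^2 - c - 18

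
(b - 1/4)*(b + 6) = b^2 + 23*b/4 - 3/2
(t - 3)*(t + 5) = t^2 + 2*t - 15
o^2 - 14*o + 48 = (o - 8)*(o - 6)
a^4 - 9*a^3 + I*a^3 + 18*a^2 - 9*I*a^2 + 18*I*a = a*(a - 6)*(a - 3)*(a + I)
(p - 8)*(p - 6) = p^2 - 14*p + 48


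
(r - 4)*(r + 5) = r^2 + r - 20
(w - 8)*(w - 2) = w^2 - 10*w + 16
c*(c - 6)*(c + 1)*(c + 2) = c^4 - 3*c^3 - 16*c^2 - 12*c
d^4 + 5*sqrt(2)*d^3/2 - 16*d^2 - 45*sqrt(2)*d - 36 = (d - 3*sqrt(2))*(d + sqrt(2)/2)*(d + 2*sqrt(2))*(d + 3*sqrt(2))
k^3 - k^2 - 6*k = k*(k - 3)*(k + 2)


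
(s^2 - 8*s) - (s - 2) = s^2 - 9*s + 2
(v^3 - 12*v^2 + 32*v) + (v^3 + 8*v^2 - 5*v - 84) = 2*v^3 - 4*v^2 + 27*v - 84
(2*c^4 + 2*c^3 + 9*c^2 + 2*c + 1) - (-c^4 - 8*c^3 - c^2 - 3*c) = 3*c^4 + 10*c^3 + 10*c^2 + 5*c + 1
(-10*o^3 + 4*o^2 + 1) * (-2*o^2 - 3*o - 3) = 20*o^5 + 22*o^4 + 18*o^3 - 14*o^2 - 3*o - 3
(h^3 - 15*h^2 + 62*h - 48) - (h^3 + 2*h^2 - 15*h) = -17*h^2 + 77*h - 48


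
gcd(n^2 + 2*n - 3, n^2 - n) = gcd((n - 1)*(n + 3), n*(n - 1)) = n - 1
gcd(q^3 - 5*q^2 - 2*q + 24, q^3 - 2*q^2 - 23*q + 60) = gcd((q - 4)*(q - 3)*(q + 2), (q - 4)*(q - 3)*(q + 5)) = q^2 - 7*q + 12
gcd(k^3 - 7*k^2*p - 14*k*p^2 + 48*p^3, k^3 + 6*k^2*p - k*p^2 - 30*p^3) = -k^2 - k*p + 6*p^2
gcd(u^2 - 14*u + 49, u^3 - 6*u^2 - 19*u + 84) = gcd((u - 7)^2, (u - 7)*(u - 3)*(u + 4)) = u - 7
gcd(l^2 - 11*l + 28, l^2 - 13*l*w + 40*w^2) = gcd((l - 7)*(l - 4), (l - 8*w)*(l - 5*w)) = 1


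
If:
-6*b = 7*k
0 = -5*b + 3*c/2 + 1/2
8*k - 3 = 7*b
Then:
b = -21/97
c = -307/291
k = 18/97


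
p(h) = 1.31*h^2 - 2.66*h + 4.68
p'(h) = 2.62*h - 2.66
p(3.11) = 9.08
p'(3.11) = 5.49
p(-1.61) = 12.36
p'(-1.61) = -6.88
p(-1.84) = 14.01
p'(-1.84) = -7.48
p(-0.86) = 7.94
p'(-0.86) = -4.91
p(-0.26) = 5.46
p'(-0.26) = -3.34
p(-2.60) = 20.45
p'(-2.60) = -9.47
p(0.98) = 3.33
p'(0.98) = -0.09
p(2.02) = 4.65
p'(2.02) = 2.63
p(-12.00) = 225.24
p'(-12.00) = -34.10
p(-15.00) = 339.33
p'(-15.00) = -41.96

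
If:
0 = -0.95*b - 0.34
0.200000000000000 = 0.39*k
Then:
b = -0.36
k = 0.51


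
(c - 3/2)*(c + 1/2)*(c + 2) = c^3 + c^2 - 11*c/4 - 3/2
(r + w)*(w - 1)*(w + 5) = r*w^2 + 4*r*w - 5*r + w^3 + 4*w^2 - 5*w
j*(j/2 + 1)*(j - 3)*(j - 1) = j^4/2 - j^3 - 5*j^2/2 + 3*j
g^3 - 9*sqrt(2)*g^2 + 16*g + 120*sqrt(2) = (g - 6*sqrt(2))*(g - 5*sqrt(2))*(g + 2*sqrt(2))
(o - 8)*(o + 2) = o^2 - 6*o - 16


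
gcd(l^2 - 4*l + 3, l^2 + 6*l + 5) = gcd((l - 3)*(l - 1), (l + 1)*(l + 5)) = 1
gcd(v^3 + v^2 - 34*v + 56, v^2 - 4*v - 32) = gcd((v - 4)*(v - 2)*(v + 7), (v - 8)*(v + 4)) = 1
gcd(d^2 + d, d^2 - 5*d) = d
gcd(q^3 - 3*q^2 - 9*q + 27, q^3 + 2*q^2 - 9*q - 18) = q^2 - 9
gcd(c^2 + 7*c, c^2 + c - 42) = c + 7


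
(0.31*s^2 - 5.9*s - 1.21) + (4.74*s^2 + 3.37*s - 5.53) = 5.05*s^2 - 2.53*s - 6.74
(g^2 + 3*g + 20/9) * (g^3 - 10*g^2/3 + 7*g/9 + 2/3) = g^5 - g^4/3 - 7*g^3 - 119*g^2/27 + 302*g/81 + 40/27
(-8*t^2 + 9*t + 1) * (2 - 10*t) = 80*t^3 - 106*t^2 + 8*t + 2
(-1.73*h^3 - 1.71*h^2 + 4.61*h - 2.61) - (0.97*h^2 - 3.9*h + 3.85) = -1.73*h^3 - 2.68*h^2 + 8.51*h - 6.46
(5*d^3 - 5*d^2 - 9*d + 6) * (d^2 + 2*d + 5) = 5*d^5 + 5*d^4 + 6*d^3 - 37*d^2 - 33*d + 30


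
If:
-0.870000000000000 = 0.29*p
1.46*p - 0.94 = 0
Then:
No Solution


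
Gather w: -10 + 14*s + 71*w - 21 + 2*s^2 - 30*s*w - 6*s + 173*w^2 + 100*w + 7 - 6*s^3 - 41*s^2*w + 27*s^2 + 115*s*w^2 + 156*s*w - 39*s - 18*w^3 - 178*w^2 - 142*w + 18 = -6*s^3 + 29*s^2 - 31*s - 18*w^3 + w^2*(115*s - 5) + w*(-41*s^2 + 126*s + 29) - 6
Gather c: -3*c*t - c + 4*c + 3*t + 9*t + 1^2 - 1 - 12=c*(3 - 3*t) + 12*t - 12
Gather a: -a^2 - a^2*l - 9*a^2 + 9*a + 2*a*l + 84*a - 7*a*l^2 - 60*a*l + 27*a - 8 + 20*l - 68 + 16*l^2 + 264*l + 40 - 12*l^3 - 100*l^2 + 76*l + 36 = a^2*(-l - 10) + a*(-7*l^2 - 58*l + 120) - 12*l^3 - 84*l^2 + 360*l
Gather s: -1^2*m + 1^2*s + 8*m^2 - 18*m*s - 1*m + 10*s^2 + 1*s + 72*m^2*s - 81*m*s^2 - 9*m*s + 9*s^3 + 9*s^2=8*m^2 - 2*m + 9*s^3 + s^2*(19 - 81*m) + s*(72*m^2 - 27*m + 2)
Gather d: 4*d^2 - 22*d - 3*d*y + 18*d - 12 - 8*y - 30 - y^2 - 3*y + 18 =4*d^2 + d*(-3*y - 4) - y^2 - 11*y - 24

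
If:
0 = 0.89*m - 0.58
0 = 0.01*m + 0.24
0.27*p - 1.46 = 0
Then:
No Solution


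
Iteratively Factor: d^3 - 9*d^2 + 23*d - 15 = (d - 5)*(d^2 - 4*d + 3) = (d - 5)*(d - 3)*(d - 1)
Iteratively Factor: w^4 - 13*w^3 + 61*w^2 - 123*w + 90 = (w - 3)*(w^3 - 10*w^2 + 31*w - 30) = (w - 3)*(w - 2)*(w^2 - 8*w + 15) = (w - 5)*(w - 3)*(w - 2)*(w - 3)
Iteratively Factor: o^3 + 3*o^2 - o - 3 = (o + 3)*(o^2 - 1) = (o - 1)*(o + 3)*(o + 1)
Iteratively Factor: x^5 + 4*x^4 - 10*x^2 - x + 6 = (x + 1)*(x^4 + 3*x^3 - 3*x^2 - 7*x + 6) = (x + 1)*(x + 3)*(x^3 - 3*x + 2) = (x + 1)*(x + 2)*(x + 3)*(x^2 - 2*x + 1) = (x - 1)*(x + 1)*(x + 2)*(x + 3)*(x - 1)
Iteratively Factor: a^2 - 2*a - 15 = (a + 3)*(a - 5)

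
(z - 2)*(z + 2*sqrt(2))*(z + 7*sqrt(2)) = z^3 - 2*z^2 + 9*sqrt(2)*z^2 - 18*sqrt(2)*z + 28*z - 56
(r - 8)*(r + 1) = r^2 - 7*r - 8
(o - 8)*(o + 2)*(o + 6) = o^3 - 52*o - 96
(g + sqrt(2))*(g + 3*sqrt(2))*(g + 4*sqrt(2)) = g^3 + 8*sqrt(2)*g^2 + 38*g + 24*sqrt(2)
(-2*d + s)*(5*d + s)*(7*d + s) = -70*d^3 + 11*d^2*s + 10*d*s^2 + s^3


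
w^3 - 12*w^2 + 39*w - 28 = (w - 7)*(w - 4)*(w - 1)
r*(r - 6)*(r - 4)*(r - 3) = r^4 - 13*r^3 + 54*r^2 - 72*r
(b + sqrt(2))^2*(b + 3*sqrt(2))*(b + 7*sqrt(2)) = b^4 + 12*sqrt(2)*b^3 + 84*b^2 + 104*sqrt(2)*b + 84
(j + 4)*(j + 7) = j^2 + 11*j + 28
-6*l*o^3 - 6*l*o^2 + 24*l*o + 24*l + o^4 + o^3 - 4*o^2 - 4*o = (-6*l + o)*(o - 2)*(o + 1)*(o + 2)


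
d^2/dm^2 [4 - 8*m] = 0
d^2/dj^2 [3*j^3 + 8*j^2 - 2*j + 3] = 18*j + 16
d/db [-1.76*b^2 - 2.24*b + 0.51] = -3.52*b - 2.24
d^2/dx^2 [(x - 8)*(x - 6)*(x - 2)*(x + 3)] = 12*x^2 - 78*x + 56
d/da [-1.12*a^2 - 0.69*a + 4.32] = -2.24*a - 0.69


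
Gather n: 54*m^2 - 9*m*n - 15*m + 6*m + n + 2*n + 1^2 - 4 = 54*m^2 - 9*m + n*(3 - 9*m) - 3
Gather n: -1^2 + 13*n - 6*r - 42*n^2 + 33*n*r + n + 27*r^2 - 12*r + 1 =-42*n^2 + n*(33*r + 14) + 27*r^2 - 18*r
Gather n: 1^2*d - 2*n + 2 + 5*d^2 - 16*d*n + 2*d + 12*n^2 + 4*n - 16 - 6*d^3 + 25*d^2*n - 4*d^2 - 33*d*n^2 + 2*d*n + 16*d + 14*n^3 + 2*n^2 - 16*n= -6*d^3 + d^2 + 19*d + 14*n^3 + n^2*(14 - 33*d) + n*(25*d^2 - 14*d - 14) - 14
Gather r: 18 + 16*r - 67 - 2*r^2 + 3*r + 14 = -2*r^2 + 19*r - 35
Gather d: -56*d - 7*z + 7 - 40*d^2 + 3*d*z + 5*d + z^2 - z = -40*d^2 + d*(3*z - 51) + z^2 - 8*z + 7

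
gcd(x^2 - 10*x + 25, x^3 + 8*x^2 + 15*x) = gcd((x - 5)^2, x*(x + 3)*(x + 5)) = 1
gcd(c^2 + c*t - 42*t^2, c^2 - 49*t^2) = c + 7*t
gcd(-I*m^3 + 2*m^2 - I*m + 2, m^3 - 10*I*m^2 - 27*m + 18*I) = m - I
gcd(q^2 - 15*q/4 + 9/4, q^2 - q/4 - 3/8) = q - 3/4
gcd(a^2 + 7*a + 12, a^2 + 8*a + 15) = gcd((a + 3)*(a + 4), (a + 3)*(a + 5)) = a + 3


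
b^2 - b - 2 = (b - 2)*(b + 1)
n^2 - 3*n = n*(n - 3)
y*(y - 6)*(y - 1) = y^3 - 7*y^2 + 6*y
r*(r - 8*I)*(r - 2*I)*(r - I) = r^4 - 11*I*r^3 - 26*r^2 + 16*I*r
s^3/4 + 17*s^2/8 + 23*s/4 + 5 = (s/4 + 1)*(s + 2)*(s + 5/2)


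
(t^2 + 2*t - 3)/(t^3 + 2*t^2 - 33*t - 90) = (t - 1)/(t^2 - t - 30)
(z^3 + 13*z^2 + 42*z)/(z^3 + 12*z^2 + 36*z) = (z + 7)/(z + 6)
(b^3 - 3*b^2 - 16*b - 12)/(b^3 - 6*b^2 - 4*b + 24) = (b + 1)/(b - 2)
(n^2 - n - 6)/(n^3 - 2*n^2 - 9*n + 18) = (n + 2)/(n^2 + n - 6)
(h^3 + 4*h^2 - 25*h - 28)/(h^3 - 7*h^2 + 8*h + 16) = (h + 7)/(h - 4)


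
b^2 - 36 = (b - 6)*(b + 6)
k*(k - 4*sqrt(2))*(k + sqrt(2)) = k^3 - 3*sqrt(2)*k^2 - 8*k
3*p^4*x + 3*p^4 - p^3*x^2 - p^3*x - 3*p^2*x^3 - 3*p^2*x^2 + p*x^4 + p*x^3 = (-3*p + x)*(-p + x)*(p + x)*(p*x + p)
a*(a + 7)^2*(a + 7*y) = a^4 + 7*a^3*y + 14*a^3 + 98*a^2*y + 49*a^2 + 343*a*y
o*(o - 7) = o^2 - 7*o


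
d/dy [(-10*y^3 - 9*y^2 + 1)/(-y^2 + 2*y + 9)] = 2*(5*y^4 - 20*y^3 - 144*y^2 - 80*y - 1)/(y^4 - 4*y^3 - 14*y^2 + 36*y + 81)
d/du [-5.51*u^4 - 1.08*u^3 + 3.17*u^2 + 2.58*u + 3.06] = -22.04*u^3 - 3.24*u^2 + 6.34*u + 2.58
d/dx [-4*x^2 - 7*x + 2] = -8*x - 7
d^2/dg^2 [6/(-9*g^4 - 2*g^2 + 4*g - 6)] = 24*((27*g^2 + 1)*(9*g^4 + 2*g^2 - 4*g + 6) - 8*(9*g^3 + g - 1)^2)/(9*g^4 + 2*g^2 - 4*g + 6)^3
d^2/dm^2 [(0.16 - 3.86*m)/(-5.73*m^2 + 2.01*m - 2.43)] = ((17.3508 - 132.7068*m)*(5.73*m^2 - 2.01*m + 2.43) + (3.86*m - 0.16)*(11.46*m - 2.01)*(22.92*m - 4.02))/(5.73*m^2 - 2.01*m + 2.43)^3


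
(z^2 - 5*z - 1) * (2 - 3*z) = -3*z^3 + 17*z^2 - 7*z - 2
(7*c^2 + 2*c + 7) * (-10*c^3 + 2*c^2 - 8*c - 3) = -70*c^5 - 6*c^4 - 122*c^3 - 23*c^2 - 62*c - 21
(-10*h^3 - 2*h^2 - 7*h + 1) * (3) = -30*h^3 - 6*h^2 - 21*h + 3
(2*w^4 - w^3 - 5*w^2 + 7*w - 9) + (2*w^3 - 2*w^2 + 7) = 2*w^4 + w^3 - 7*w^2 + 7*w - 2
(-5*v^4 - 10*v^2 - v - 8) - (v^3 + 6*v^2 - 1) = -5*v^4 - v^3 - 16*v^2 - v - 7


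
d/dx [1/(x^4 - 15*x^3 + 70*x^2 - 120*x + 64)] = (-4*x^3 + 45*x^2 - 140*x + 120)/(x^4 - 15*x^3 + 70*x^2 - 120*x + 64)^2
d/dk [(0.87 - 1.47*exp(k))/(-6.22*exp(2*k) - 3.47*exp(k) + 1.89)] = (-9.1434*exp(2*k) + 10.8228*exp(k) + 0.240600000000001)*exp(k)/(38.6884*exp(4*k) + 43.1668*exp(3*k) - 11.4707*exp(2*k) - 13.1166*exp(k) + 3.5721)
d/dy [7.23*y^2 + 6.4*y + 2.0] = 14.46*y + 6.4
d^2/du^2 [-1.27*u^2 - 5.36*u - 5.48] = -2.54000000000000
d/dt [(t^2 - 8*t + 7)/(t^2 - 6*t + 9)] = 2*(t + 5)/(t^3 - 9*t^2 + 27*t - 27)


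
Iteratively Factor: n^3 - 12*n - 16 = (n + 2)*(n^2 - 2*n - 8) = (n - 4)*(n + 2)*(n + 2)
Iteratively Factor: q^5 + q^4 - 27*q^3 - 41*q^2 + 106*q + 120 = (q - 2)*(q^4 + 3*q^3 - 21*q^2 - 83*q - 60) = (q - 2)*(q + 1)*(q^3 + 2*q^2 - 23*q - 60) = (q - 2)*(q + 1)*(q + 4)*(q^2 - 2*q - 15) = (q - 5)*(q - 2)*(q + 1)*(q + 4)*(q + 3)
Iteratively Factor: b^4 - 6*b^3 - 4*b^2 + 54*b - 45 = (b - 3)*(b^3 - 3*b^2 - 13*b + 15) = (b - 3)*(b + 3)*(b^2 - 6*b + 5) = (b - 5)*(b - 3)*(b + 3)*(b - 1)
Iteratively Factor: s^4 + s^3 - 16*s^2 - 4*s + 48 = (s + 2)*(s^3 - s^2 - 14*s + 24) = (s + 2)*(s + 4)*(s^2 - 5*s + 6) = (s - 3)*(s + 2)*(s + 4)*(s - 2)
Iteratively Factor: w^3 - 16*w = (w + 4)*(w^2 - 4*w) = (w - 4)*(w + 4)*(w)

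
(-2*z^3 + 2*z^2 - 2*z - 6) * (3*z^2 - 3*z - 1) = -6*z^5 + 12*z^4 - 10*z^3 - 14*z^2 + 20*z + 6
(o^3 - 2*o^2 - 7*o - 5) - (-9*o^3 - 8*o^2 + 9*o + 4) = 10*o^3 + 6*o^2 - 16*o - 9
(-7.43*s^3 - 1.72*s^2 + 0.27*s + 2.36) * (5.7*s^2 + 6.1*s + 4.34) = -42.351*s^5 - 55.127*s^4 - 41.1992*s^3 + 7.6342*s^2 + 15.5678*s + 10.2424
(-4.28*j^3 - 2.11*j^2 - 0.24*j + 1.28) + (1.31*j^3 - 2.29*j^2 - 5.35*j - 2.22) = -2.97*j^3 - 4.4*j^2 - 5.59*j - 0.94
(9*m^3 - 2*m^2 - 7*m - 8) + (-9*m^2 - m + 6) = 9*m^3 - 11*m^2 - 8*m - 2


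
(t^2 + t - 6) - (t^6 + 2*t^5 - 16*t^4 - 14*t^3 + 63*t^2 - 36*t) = -t^6 - 2*t^5 + 16*t^4 + 14*t^3 - 62*t^2 + 37*t - 6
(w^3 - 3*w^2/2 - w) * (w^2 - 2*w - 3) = w^5 - 7*w^4/2 - w^3 + 13*w^2/2 + 3*w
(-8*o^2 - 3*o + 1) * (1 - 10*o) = 80*o^3 + 22*o^2 - 13*o + 1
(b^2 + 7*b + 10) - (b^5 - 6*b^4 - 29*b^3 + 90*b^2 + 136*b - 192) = -b^5 + 6*b^4 + 29*b^3 - 89*b^2 - 129*b + 202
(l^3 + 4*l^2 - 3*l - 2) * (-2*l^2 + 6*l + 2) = -2*l^5 - 2*l^4 + 32*l^3 - 6*l^2 - 18*l - 4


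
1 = 1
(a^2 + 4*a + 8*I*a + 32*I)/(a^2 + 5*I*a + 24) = (a + 4)/(a - 3*I)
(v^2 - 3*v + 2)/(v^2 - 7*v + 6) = (v - 2)/(v - 6)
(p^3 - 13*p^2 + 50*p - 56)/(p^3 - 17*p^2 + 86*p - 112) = (p - 4)/(p - 8)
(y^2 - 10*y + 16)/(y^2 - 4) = (y - 8)/(y + 2)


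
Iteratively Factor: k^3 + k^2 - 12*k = (k + 4)*(k^2 - 3*k) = (k - 3)*(k + 4)*(k)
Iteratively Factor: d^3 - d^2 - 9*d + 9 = (d - 1)*(d^2 - 9) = (d - 3)*(d - 1)*(d + 3)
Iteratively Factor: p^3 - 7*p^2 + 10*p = (p)*(p^2 - 7*p + 10) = p*(p - 2)*(p - 5)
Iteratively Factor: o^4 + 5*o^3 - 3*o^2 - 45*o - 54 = (o + 3)*(o^3 + 2*o^2 - 9*o - 18) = (o - 3)*(o + 3)*(o^2 + 5*o + 6) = (o - 3)*(o + 3)^2*(o + 2)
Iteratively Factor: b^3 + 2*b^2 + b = (b + 1)*(b^2 + b) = (b + 1)^2*(b)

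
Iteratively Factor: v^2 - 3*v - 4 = (v - 4)*(v + 1)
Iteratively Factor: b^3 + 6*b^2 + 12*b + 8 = (b + 2)*(b^2 + 4*b + 4) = (b + 2)^2*(b + 2)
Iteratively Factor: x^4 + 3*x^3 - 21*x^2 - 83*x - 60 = (x + 4)*(x^3 - x^2 - 17*x - 15) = (x + 3)*(x + 4)*(x^2 - 4*x - 5) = (x + 1)*(x + 3)*(x + 4)*(x - 5)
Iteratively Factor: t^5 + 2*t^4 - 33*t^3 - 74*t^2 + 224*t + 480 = (t + 4)*(t^4 - 2*t^3 - 25*t^2 + 26*t + 120) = (t - 5)*(t + 4)*(t^3 + 3*t^2 - 10*t - 24) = (t - 5)*(t - 3)*(t + 4)*(t^2 + 6*t + 8) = (t - 5)*(t - 3)*(t + 2)*(t + 4)*(t + 4)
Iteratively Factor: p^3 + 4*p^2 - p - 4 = (p - 1)*(p^2 + 5*p + 4) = (p - 1)*(p + 4)*(p + 1)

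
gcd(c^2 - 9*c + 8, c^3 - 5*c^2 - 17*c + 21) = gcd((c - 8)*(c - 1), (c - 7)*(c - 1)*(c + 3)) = c - 1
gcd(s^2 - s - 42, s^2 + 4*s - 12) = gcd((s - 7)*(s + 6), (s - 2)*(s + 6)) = s + 6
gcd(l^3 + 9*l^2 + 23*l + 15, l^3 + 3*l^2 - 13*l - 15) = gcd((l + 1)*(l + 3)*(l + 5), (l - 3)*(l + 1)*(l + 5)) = l^2 + 6*l + 5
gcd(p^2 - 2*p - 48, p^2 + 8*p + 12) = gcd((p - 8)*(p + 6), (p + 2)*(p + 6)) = p + 6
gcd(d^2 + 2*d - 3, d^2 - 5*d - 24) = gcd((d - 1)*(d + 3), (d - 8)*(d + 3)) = d + 3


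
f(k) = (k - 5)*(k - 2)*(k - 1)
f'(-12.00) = 641.00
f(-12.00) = -3094.00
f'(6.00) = 29.00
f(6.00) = 20.00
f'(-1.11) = 38.46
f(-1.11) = -40.09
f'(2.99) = -4.02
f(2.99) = -3.96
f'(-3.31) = 102.83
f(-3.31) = -190.18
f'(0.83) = 5.79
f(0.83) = -0.83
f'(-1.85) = 56.87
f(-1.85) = -75.16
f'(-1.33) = 43.59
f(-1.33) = -49.11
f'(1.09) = 3.12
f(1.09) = 0.32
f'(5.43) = 18.57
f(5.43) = 6.53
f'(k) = (k - 5)*(k - 2) + (k - 5)*(k - 1) + (k - 2)*(k - 1)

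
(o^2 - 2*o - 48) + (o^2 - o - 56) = 2*o^2 - 3*o - 104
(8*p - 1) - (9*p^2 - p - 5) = -9*p^2 + 9*p + 4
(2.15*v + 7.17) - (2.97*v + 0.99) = 6.18 - 0.82*v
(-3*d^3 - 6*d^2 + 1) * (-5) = 15*d^3 + 30*d^2 - 5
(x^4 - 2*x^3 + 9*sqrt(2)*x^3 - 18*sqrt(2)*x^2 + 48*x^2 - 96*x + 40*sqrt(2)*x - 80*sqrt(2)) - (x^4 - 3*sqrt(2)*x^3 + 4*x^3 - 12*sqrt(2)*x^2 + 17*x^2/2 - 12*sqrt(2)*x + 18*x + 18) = -6*x^3 + 12*sqrt(2)*x^3 - 6*sqrt(2)*x^2 + 79*x^2/2 - 114*x + 52*sqrt(2)*x - 80*sqrt(2) - 18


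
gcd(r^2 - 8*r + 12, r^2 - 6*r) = r - 6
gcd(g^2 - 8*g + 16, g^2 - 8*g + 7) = 1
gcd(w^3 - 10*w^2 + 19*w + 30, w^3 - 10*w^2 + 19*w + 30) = w^3 - 10*w^2 + 19*w + 30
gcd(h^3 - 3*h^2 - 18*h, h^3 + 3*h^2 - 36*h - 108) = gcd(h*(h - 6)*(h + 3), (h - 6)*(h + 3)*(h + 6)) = h^2 - 3*h - 18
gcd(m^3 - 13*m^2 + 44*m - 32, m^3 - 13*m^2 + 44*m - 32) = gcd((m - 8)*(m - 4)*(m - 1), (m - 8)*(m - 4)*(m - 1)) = m^3 - 13*m^2 + 44*m - 32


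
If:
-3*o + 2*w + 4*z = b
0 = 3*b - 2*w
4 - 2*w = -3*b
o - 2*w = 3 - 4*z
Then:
No Solution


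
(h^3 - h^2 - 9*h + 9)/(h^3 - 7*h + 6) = (h - 3)/(h - 2)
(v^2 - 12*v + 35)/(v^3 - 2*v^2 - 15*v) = (v - 7)/(v*(v + 3))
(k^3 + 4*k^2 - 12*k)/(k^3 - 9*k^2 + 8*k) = (k^2 + 4*k - 12)/(k^2 - 9*k + 8)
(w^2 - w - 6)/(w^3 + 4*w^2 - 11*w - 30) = 1/(w + 5)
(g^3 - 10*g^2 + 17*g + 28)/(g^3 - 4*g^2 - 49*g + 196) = (g + 1)/(g + 7)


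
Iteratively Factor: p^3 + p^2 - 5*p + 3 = (p + 3)*(p^2 - 2*p + 1) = (p - 1)*(p + 3)*(p - 1)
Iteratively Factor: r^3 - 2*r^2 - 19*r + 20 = (r - 5)*(r^2 + 3*r - 4) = (r - 5)*(r + 4)*(r - 1)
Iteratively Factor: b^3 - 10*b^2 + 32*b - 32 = (b - 2)*(b^2 - 8*b + 16) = (b - 4)*(b - 2)*(b - 4)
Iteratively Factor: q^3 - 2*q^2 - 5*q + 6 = (q + 2)*(q^2 - 4*q + 3) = (q - 3)*(q + 2)*(q - 1)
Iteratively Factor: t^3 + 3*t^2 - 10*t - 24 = (t - 3)*(t^2 + 6*t + 8) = (t - 3)*(t + 4)*(t + 2)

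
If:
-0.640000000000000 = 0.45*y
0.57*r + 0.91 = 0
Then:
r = -1.60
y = -1.42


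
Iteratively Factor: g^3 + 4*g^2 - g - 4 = (g + 1)*(g^2 + 3*g - 4) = (g + 1)*(g + 4)*(g - 1)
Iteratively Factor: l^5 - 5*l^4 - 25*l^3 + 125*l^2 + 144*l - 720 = (l + 3)*(l^4 - 8*l^3 - l^2 + 128*l - 240) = (l - 3)*(l + 3)*(l^3 - 5*l^2 - 16*l + 80) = (l - 5)*(l - 3)*(l + 3)*(l^2 - 16) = (l - 5)*(l - 3)*(l + 3)*(l + 4)*(l - 4)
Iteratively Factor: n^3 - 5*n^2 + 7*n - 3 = (n - 3)*(n^2 - 2*n + 1) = (n - 3)*(n - 1)*(n - 1)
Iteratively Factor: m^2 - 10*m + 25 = (m - 5)*(m - 5)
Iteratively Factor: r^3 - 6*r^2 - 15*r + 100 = (r + 4)*(r^2 - 10*r + 25) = (r - 5)*(r + 4)*(r - 5)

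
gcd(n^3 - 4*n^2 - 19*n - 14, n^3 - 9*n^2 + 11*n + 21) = n^2 - 6*n - 7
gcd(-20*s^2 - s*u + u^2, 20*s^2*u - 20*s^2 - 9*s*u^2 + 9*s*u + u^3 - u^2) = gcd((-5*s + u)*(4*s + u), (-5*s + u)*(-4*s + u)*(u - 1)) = 5*s - u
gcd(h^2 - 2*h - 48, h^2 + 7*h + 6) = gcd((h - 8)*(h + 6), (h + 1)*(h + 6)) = h + 6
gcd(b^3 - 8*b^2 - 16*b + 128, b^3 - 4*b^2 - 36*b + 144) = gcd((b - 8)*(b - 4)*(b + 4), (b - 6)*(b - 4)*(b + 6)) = b - 4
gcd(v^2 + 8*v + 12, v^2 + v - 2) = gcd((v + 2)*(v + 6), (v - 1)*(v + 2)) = v + 2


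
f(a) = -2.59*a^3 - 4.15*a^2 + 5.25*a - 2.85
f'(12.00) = -1213.23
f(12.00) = -5012.97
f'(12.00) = -1213.23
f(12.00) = -5012.97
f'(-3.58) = -64.62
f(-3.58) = 44.00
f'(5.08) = -237.43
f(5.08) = -422.82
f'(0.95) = -9.65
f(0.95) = -3.83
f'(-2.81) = -32.78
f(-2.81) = 7.10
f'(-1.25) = 3.48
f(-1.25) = -10.84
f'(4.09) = -158.67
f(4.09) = -228.00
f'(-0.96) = 6.06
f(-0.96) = -9.42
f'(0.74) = -5.15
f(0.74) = -2.29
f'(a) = -7.77*a^2 - 8.3*a + 5.25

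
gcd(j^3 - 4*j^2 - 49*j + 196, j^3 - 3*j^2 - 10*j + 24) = j - 4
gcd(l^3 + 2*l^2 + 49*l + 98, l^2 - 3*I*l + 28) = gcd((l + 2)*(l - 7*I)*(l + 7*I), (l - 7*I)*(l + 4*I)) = l - 7*I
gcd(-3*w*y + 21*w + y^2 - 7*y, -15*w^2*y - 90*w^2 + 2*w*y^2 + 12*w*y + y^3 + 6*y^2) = -3*w + y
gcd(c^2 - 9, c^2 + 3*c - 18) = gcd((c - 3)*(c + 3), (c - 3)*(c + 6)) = c - 3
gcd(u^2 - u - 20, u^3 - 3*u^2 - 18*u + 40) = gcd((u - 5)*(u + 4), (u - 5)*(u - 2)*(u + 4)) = u^2 - u - 20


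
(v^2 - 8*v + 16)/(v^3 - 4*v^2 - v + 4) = (v - 4)/(v^2 - 1)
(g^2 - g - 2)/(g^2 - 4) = (g + 1)/(g + 2)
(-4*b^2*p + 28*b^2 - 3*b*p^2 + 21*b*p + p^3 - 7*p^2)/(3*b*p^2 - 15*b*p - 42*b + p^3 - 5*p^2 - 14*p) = (-4*b^2 - 3*b*p + p^2)/(3*b*p + 6*b + p^2 + 2*p)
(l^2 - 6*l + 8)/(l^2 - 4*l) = (l - 2)/l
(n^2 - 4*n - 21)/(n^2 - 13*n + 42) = (n + 3)/(n - 6)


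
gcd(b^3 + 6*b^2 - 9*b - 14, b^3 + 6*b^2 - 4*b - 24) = b - 2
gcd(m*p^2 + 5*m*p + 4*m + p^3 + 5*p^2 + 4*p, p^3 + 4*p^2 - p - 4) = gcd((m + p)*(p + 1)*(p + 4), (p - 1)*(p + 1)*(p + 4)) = p^2 + 5*p + 4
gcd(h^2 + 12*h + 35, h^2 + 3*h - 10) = h + 5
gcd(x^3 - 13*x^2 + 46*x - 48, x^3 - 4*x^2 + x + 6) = x^2 - 5*x + 6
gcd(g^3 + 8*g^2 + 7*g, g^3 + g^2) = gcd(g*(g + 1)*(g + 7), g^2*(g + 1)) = g^2 + g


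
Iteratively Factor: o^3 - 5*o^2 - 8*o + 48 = (o + 3)*(o^2 - 8*o + 16) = (o - 4)*(o + 3)*(o - 4)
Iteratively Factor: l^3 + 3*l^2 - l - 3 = (l + 3)*(l^2 - 1) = (l + 1)*(l + 3)*(l - 1)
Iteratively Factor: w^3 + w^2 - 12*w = (w)*(w^2 + w - 12) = w*(w - 3)*(w + 4)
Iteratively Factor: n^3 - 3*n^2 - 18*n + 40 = (n + 4)*(n^2 - 7*n + 10) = (n - 5)*(n + 4)*(n - 2)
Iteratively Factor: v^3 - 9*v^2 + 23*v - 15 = (v - 5)*(v^2 - 4*v + 3) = (v - 5)*(v - 3)*(v - 1)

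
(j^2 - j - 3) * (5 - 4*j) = -4*j^3 + 9*j^2 + 7*j - 15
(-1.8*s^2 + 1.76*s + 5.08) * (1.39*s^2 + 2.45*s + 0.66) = -2.502*s^4 - 1.9636*s^3 + 10.1852*s^2 + 13.6076*s + 3.3528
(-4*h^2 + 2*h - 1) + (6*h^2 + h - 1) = 2*h^2 + 3*h - 2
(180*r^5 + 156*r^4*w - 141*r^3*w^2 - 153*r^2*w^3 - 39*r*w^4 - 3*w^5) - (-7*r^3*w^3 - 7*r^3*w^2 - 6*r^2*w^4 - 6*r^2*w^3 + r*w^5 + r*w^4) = 180*r^5 + 156*r^4*w + 7*r^3*w^3 - 134*r^3*w^2 + 6*r^2*w^4 - 147*r^2*w^3 - r*w^5 - 40*r*w^4 - 3*w^5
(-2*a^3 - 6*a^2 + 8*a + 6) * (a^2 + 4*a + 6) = -2*a^5 - 14*a^4 - 28*a^3 + 2*a^2 + 72*a + 36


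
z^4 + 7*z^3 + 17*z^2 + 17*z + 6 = (z + 1)^2*(z + 2)*(z + 3)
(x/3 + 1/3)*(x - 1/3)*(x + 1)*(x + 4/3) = x^4/3 + x^3 + 23*x^2/27 + x/27 - 4/27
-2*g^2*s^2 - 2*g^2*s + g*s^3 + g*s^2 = s*(-2*g + s)*(g*s + g)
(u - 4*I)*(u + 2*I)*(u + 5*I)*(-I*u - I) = -I*u^4 + 3*u^3 - I*u^3 + 3*u^2 - 18*I*u^2 + 40*u - 18*I*u + 40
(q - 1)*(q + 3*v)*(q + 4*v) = q^3 + 7*q^2*v - q^2 + 12*q*v^2 - 7*q*v - 12*v^2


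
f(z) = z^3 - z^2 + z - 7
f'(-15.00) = 706.00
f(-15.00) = -3622.00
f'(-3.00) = 34.00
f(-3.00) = -46.00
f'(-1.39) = 9.58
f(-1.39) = -13.01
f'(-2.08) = 18.14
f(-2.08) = -22.41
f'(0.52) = 0.77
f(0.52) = -6.61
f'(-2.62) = 26.83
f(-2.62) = -34.47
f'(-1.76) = 13.81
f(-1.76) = -17.31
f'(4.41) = 50.52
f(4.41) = 63.73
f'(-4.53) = 71.62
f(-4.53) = -125.01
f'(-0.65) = 3.57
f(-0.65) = -8.35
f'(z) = 3*z^2 - 2*z + 1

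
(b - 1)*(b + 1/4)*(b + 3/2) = b^3 + 3*b^2/4 - 11*b/8 - 3/8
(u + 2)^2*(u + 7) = u^3 + 11*u^2 + 32*u + 28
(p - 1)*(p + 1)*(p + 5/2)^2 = p^4 + 5*p^3 + 21*p^2/4 - 5*p - 25/4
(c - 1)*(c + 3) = c^2 + 2*c - 3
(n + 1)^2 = n^2 + 2*n + 1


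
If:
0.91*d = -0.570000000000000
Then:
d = -0.63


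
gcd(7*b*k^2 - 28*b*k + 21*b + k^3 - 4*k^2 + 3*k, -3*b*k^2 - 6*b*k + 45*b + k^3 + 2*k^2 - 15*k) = k - 3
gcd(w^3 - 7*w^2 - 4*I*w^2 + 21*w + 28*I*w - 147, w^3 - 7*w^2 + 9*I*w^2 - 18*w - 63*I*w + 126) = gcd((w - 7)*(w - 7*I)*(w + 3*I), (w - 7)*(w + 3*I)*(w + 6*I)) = w^2 + w*(-7 + 3*I) - 21*I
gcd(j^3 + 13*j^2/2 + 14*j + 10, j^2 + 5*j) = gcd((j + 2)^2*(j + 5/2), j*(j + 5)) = 1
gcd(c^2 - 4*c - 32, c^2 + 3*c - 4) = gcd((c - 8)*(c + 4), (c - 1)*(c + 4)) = c + 4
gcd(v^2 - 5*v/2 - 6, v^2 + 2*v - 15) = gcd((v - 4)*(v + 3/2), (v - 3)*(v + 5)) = 1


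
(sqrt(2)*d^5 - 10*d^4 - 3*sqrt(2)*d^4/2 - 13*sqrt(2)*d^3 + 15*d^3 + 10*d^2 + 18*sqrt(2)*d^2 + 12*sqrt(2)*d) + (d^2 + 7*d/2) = sqrt(2)*d^5 - 10*d^4 - 3*sqrt(2)*d^4/2 - 13*sqrt(2)*d^3 + 15*d^3 + 11*d^2 + 18*sqrt(2)*d^2 + 7*d/2 + 12*sqrt(2)*d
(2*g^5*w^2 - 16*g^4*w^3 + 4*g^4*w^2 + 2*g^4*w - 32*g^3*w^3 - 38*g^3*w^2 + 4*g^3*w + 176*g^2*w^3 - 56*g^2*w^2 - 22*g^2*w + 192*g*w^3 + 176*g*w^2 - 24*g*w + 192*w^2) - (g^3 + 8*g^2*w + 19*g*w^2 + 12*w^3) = 2*g^5*w^2 - 16*g^4*w^3 + 4*g^4*w^2 + 2*g^4*w - 32*g^3*w^3 - 38*g^3*w^2 + 4*g^3*w - g^3 + 176*g^2*w^3 - 56*g^2*w^2 - 30*g^2*w + 192*g*w^3 + 157*g*w^2 - 24*g*w - 12*w^3 + 192*w^2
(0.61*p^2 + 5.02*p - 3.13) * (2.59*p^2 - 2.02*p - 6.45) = 1.5799*p^4 + 11.7696*p^3 - 22.1816*p^2 - 26.0564*p + 20.1885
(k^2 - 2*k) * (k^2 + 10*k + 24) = k^4 + 8*k^3 + 4*k^2 - 48*k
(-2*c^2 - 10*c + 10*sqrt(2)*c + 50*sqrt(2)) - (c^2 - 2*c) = -3*c^2 - 8*c + 10*sqrt(2)*c + 50*sqrt(2)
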